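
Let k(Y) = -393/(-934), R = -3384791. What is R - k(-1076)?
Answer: -3161395187/934 ≈ -3.3848e+6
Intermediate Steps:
k(Y) = 393/934 (k(Y) = -393*(-1/934) = 393/934)
R - k(-1076) = -3384791 - 1*393/934 = -3384791 - 393/934 = -3161395187/934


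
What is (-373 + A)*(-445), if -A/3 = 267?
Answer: 522430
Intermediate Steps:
A = -801 (A = -3*267 = -801)
(-373 + A)*(-445) = (-373 - 801)*(-445) = -1174*(-445) = 522430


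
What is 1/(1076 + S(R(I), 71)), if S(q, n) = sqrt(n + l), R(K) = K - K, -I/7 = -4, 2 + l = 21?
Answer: 538/578843 - 3*sqrt(10)/1157686 ≈ 0.00092125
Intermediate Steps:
l = 19 (l = -2 + 21 = 19)
I = 28 (I = -7*(-4) = 28)
R(K) = 0
S(q, n) = sqrt(19 + n) (S(q, n) = sqrt(n + 19) = sqrt(19 + n))
1/(1076 + S(R(I), 71)) = 1/(1076 + sqrt(19 + 71)) = 1/(1076 + sqrt(90)) = 1/(1076 + 3*sqrt(10))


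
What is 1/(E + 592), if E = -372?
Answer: 1/220 ≈ 0.0045455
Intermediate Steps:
1/(E + 592) = 1/(-372 + 592) = 1/220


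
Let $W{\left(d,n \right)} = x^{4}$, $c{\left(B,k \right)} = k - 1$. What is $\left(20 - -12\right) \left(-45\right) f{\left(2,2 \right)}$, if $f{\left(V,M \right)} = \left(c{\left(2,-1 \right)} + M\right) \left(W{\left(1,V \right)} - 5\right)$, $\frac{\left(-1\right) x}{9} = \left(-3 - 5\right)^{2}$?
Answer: $0$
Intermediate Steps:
$c{\left(B,k \right)} = -1 + k$
$x = -576$ ($x = - 9 \left(-3 - 5\right)^{2} = - 9 \left(-8\right)^{2} = \left(-9\right) 64 = -576$)
$W{\left(d,n \right)} = 110075314176$ ($W{\left(d,n \right)} = \left(-576\right)^{4} = 110075314176$)
$f{\left(V,M \right)} = -220150628342 + 110075314171 M$ ($f{\left(V,M \right)} = \left(\left(-1 - 1\right) + M\right) \left(110075314176 - 5\right) = \left(-2 + M\right) 110075314171 = -220150628342 + 110075314171 M$)
$\left(20 - -12\right) \left(-45\right) f{\left(2,2 \right)} = \left(20 - -12\right) \left(-45\right) \left(-220150628342 + 110075314171 \cdot 2\right) = \left(20 + 12\right) \left(-45\right) \left(-220150628342 + 220150628342\right) = 32 \left(-45\right) 0 = \left(-1440\right) 0 = 0$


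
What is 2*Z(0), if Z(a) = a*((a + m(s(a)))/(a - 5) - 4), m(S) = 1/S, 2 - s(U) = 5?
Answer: 0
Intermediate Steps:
s(U) = -3 (s(U) = 2 - 1*5 = 2 - 5 = -3)
Z(a) = a*(-4 + (-1/3 + a)/(-5 + a)) (Z(a) = a*((a + 1/(-3))/(a - 5) - 4) = a*((a - 1/3)/(-5 + a) - 4) = a*((-1/3 + a)/(-5 + a) - 4) = a*(-4 + (-1/3 + a)/(-5 + a)))
2*Z(0) = 2*((1/3)*0*(59 - 9*0)/(-5 + 0)) = 2*((1/3)*0*(59 + 0)/(-5)) = 2*((1/3)*0*(-1/5)*59) = 2*0 = 0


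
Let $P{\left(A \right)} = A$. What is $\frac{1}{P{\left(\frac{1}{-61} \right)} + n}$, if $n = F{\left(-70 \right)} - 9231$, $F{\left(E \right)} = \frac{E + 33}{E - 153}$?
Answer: $- \frac{13603}{125567259} \approx -0.00010833$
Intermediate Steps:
$F{\left(E \right)} = \frac{33 + E}{-153 + E}$
$n = - \frac{2058476}{223}$ ($n = \frac{33 - 70}{-153 - 70} - 9231 = \frac{1}{-223} \left(-37\right) - 9231 = \left(- \frac{1}{223}\right) \left(-37\right) - 9231 = \frac{37}{223} - 9231 = - \frac{2058476}{223} \approx -9230.8$)
$\frac{1}{P{\left(\frac{1}{-61} \right)} + n} = \frac{1}{\frac{1}{-61} - \frac{2058476}{223}} = \frac{1}{- \frac{1}{61} - \frac{2058476}{223}} = \frac{1}{- \frac{125567259}{13603}} = - \frac{13603}{125567259}$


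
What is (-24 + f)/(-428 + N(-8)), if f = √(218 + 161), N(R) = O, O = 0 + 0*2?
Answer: 6/107 - √379/428 ≈ 0.010589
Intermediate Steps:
O = 0 (O = 0 + 0 = 0)
N(R) = 0
f = √379 ≈ 19.468
(-24 + f)/(-428 + N(-8)) = (-24 + √379)/(-428 + 0) = (-24 + √379)/(-428) = (-24 + √379)*(-1/428) = 6/107 - √379/428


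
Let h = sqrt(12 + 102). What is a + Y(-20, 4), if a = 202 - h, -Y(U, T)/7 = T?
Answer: 174 - sqrt(114) ≈ 163.32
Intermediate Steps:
Y(U, T) = -7*T
h = sqrt(114) ≈ 10.677
a = 202 - sqrt(114) ≈ 191.32
a + Y(-20, 4) = (202 - sqrt(114)) - 7*4 = (202 - sqrt(114)) - 28 = 174 - sqrt(114)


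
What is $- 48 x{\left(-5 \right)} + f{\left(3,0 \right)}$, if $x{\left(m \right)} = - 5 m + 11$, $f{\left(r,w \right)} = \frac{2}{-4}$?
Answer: $- \frac{3457}{2} \approx -1728.5$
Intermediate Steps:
$f{\left(r,w \right)} = - \frac{1}{2}$ ($f{\left(r,w \right)} = 2 \left(- \frac{1}{4}\right) = - \frac{1}{2}$)
$x{\left(m \right)} = 11 - 5 m$
$- 48 x{\left(-5 \right)} + f{\left(3,0 \right)} = - 48 \left(11 - -25\right) - \frac{1}{2} = - 48 \left(11 + 25\right) - \frac{1}{2} = \left(-48\right) 36 - \frac{1}{2} = -1728 - \frac{1}{2} = - \frac{3457}{2}$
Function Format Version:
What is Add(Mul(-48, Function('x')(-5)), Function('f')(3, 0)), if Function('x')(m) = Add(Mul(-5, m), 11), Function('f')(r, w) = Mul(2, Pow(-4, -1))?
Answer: Rational(-3457, 2) ≈ -1728.5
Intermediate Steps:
Function('f')(r, w) = Rational(-1, 2) (Function('f')(r, w) = Mul(2, Rational(-1, 4)) = Rational(-1, 2))
Function('x')(m) = Add(11, Mul(-5, m))
Add(Mul(-48, Function('x')(-5)), Function('f')(3, 0)) = Add(Mul(-48, Add(11, Mul(-5, -5))), Rational(-1, 2)) = Add(Mul(-48, Add(11, 25)), Rational(-1, 2)) = Add(Mul(-48, 36), Rational(-1, 2)) = Add(-1728, Rational(-1, 2)) = Rational(-3457, 2)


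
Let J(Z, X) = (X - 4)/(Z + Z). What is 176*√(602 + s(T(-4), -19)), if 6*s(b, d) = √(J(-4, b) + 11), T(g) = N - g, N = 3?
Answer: 44*√(86688 + 6*√170)/3 ≈ 4320.2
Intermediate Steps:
J(Z, X) = (-4 + X)/(2*Z) (J(Z, X) = (-4 + X)/((2*Z)) = (-4 + X)*(1/(2*Z)) = (-4 + X)/(2*Z))
T(g) = 3 - g
s(b, d) = √(23/2 - b/8)/6 (s(b, d) = √((½)*(-4 + b)/(-4) + 11)/6 = √((½)*(-¼)*(-4 + b) + 11)/6 = √((½ - b/8) + 11)/6 = √(23/2 - b/8)/6)
176*√(602 + s(T(-4), -19)) = 176*√(602 + √(184 - 2*(3 - 1*(-4)))/24) = 176*√(602 + √(184 - 2*(3 + 4))/24) = 176*√(602 + √(184 - 2*7)/24) = 176*√(602 + √(184 - 14)/24) = 176*√(602 + √170/24)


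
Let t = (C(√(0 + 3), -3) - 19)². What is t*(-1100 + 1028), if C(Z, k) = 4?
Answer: -16200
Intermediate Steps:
t = 225 (t = (4 - 19)² = (-15)² = 225)
t*(-1100 + 1028) = 225*(-1100 + 1028) = 225*(-72) = -16200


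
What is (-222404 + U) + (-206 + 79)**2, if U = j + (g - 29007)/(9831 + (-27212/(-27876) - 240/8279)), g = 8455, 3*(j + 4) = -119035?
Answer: -209287172246936516/850901214237 ≈ -2.4596e+5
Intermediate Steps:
j = -119047/3 (j = -4 + (1/3)*(-119035) = -4 - 119035/3 = -119047/3 ≈ -39682.)
U = -33767524280199341/850901214237 (U = -119047/3 + (8455 - 29007)/(9831 + (-27212/(-27876) - 240/8279)) = -119047/3 - 20552/(9831 + (-27212*(-1/27876) - 240*1/8279)) = -119047/3 - 20552/(9831 + (6803/6969 - 240/8279)) = -119047/3 - 20552/(9831 + 54649477/57696351) = -119047/3 - 20552/567267476158/57696351 = -119047/3 - 20552*57696351/567267476158 = -119047/3 - 592887702876/283633738079 = -33767524280199341/850901214237 ≈ -39684.)
(-222404 + U) + (-206 + 79)**2 = (-222404 - 33767524280199341/850901214237) + (-206 + 79)**2 = -223011357931365089/850901214237 + (-127)**2 = -223011357931365089/850901214237 + 16129 = -209287172246936516/850901214237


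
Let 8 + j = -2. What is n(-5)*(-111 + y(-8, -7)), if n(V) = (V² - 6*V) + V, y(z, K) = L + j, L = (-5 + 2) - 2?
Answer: -6300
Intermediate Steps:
L = -5 (L = -3 - 2 = -5)
j = -10 (j = -8 - 2 = -10)
y(z, K) = -15 (y(z, K) = -5 - 10 = -15)
n(V) = V² - 5*V
n(-5)*(-111 + y(-8, -7)) = (-5*(-5 - 5))*(-111 - 15) = -5*(-10)*(-126) = 50*(-126) = -6300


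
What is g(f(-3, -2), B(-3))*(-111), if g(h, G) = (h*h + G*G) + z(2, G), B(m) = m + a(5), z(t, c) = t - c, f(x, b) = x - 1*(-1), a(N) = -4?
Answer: -6882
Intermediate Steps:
f(x, b) = 1 + x (f(x, b) = x + 1 = 1 + x)
B(m) = -4 + m (B(m) = m - 4 = -4 + m)
g(h, G) = 2 + G**2 + h**2 - G (g(h, G) = (h*h + G*G) + (2 - G) = (h**2 + G**2) + (2 - G) = (G**2 + h**2) + (2 - G) = 2 + G**2 + h**2 - G)
g(f(-3, -2), B(-3))*(-111) = (2 + (-4 - 3)**2 + (1 - 3)**2 - (-4 - 3))*(-111) = (2 + (-7)**2 + (-2)**2 - 1*(-7))*(-111) = (2 + 49 + 4 + 7)*(-111) = 62*(-111) = -6882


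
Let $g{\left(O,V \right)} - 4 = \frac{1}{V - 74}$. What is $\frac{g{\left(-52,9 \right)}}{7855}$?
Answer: $\frac{259}{510575} \approx 0.00050727$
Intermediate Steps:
$g{\left(O,V \right)} = 4 + \frac{1}{-74 + V}$ ($g{\left(O,V \right)} = 4 + \frac{1}{V - 74} = 4 + \frac{1}{-74 + V}$)
$\frac{g{\left(-52,9 \right)}}{7855} = \frac{\frac{1}{-74 + 9} \left(-295 + 4 \cdot 9\right)}{7855} = \frac{-295 + 36}{-65} \cdot \frac{1}{7855} = \left(- \frac{1}{65}\right) \left(-259\right) \frac{1}{7855} = \frac{259}{65} \cdot \frac{1}{7855} = \frac{259}{510575}$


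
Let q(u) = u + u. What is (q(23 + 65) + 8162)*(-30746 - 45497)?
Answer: -635714134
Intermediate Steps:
q(u) = 2*u
(q(23 + 65) + 8162)*(-30746 - 45497) = (2*(23 + 65) + 8162)*(-30746 - 45497) = (2*88 + 8162)*(-76243) = (176 + 8162)*(-76243) = 8338*(-76243) = -635714134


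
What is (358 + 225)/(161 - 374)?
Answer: -583/213 ≈ -2.7371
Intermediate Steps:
(358 + 225)/(161 - 374) = 583/(-213) = 583*(-1/213) = -583/213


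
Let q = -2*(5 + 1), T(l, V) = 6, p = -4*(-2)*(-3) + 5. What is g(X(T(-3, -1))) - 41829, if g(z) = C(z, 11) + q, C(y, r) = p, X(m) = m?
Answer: -41860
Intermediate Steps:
p = -19 (p = 8*(-3) + 5 = -24 + 5 = -19)
C(y, r) = -19
q = -12 (q = -2*6 = -12)
g(z) = -31 (g(z) = -19 - 12 = -31)
g(X(T(-3, -1))) - 41829 = -31 - 41829 = -41860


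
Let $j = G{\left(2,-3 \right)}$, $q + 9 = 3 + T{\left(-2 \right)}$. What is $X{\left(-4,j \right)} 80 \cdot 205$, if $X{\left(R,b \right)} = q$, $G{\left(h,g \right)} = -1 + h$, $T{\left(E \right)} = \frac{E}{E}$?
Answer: $-82000$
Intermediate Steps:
$T{\left(E \right)} = 1$
$q = -5$ ($q = -9 + \left(3 + 1\right) = -9 + 4 = -5$)
$j = 1$ ($j = -1 + 2 = 1$)
$X{\left(R,b \right)} = -5$
$X{\left(-4,j \right)} 80 \cdot 205 = \left(-5\right) 80 \cdot 205 = \left(-400\right) 205 = -82000$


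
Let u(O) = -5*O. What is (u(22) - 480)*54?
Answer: -31860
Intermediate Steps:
(u(22) - 480)*54 = (-5*22 - 480)*54 = (-110 - 480)*54 = -590*54 = -31860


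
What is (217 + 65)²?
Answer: 79524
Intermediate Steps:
(217 + 65)² = 282² = 79524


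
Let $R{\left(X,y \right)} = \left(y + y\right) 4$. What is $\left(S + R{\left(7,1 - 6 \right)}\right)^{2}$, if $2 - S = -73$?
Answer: $1225$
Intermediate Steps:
$S = 75$ ($S = 2 - -73 = 2 + 73 = 75$)
$R{\left(X,y \right)} = 8 y$ ($R{\left(X,y \right)} = 2 y 4 = 8 y$)
$\left(S + R{\left(7,1 - 6 \right)}\right)^{2} = \left(75 + 8 \left(1 - 6\right)\right)^{2} = \left(75 + 8 \left(-5\right)\right)^{2} = \left(75 - 40\right)^{2} = 35^{2} = 1225$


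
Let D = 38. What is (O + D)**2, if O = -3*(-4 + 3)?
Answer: 1681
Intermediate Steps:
O = 3 (O = -3*(-1) = 3)
(O + D)**2 = (3 + 38)**2 = 41**2 = 1681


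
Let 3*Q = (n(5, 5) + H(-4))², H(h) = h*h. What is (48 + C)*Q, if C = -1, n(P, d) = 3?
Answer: 16967/3 ≈ 5655.7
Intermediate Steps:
H(h) = h²
Q = 361/3 (Q = (3 + (-4)²)²/3 = (3 + 16)²/3 = (⅓)*19² = (⅓)*361 = 361/3 ≈ 120.33)
(48 + C)*Q = (48 - 1)*(361/3) = 47*(361/3) = 16967/3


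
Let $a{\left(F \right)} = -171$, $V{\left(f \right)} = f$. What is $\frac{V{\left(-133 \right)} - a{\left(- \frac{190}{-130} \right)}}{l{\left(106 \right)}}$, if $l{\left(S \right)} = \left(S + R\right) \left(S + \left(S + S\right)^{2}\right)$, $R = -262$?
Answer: $- \frac{19}{3513900} \approx -5.4071 \cdot 10^{-6}$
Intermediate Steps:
$l{\left(S \right)} = \left(-262 + S\right) \left(S + 4 S^{2}\right)$ ($l{\left(S \right)} = \left(S - 262\right) \left(S + \left(S + S\right)^{2}\right) = \left(-262 + S\right) \left(S + \left(2 S\right)^{2}\right) = \left(-262 + S\right) \left(S + 4 S^{2}\right)$)
$\frac{V{\left(-133 \right)} - a{\left(- \frac{190}{-130} \right)}}{l{\left(106 \right)}} = \frac{-133 - -171}{106 \left(-262 - 110982 + 4 \cdot 106^{2}\right)} = \frac{-133 + 171}{106 \left(-262 - 110982 + 4 \cdot 11236\right)} = \frac{38}{106 \left(-262 - 110982 + 44944\right)} = \frac{38}{106 \left(-66300\right)} = \frac{38}{-7027800} = 38 \left(- \frac{1}{7027800}\right) = - \frac{19}{3513900}$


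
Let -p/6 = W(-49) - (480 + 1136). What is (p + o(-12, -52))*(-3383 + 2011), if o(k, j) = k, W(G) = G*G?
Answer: 6478584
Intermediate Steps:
W(G) = G²
p = -4710 (p = -6*((-49)² - (480 + 1136)) = -6*(2401 - 1*1616) = -6*(2401 - 1616) = -6*785 = -4710)
(p + o(-12, -52))*(-3383 + 2011) = (-4710 - 12)*(-3383 + 2011) = -4722*(-1372) = 6478584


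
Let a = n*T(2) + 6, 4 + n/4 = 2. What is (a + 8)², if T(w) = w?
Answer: 4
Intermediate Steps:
n = -8 (n = -16 + 4*2 = -16 + 8 = -8)
a = -10 (a = -8*2 + 6 = -16 + 6 = -10)
(a + 8)² = (-10 + 8)² = (-2)² = 4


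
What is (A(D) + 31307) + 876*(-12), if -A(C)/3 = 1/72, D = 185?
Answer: 499079/24 ≈ 20795.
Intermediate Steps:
A(C) = -1/24 (A(C) = -3/72 = -3*1/72 = -1/24)
(A(D) + 31307) + 876*(-12) = (-1/24 + 31307) + 876*(-12) = 751367/24 - 10512 = 499079/24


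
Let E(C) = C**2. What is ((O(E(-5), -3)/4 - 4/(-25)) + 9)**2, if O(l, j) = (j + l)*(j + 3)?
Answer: 52441/625 ≈ 83.906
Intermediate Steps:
O(l, j) = (3 + j)*(j + l) (O(l, j) = (j + l)*(3 + j) = (3 + j)*(j + l))
((O(E(-5), -3)/4 - 4/(-25)) + 9)**2 = ((((-3)**2 + 3*(-3) + 3*(-5)**2 - 3*(-5)**2)/4 - 4/(-25)) + 9)**2 = (((9 - 9 + 3*25 - 3*25)*(1/4) - 4*(-1/25)) + 9)**2 = (((9 - 9 + 75 - 75)*(1/4) + 4/25) + 9)**2 = ((0*(1/4) + 4/25) + 9)**2 = ((0 + 4/25) + 9)**2 = (4/25 + 9)**2 = (229/25)**2 = 52441/625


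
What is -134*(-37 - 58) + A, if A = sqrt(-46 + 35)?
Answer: 12730 + I*sqrt(11) ≈ 12730.0 + 3.3166*I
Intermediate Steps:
A = I*sqrt(11) (A = sqrt(-11) = I*sqrt(11) ≈ 3.3166*I)
-134*(-37 - 58) + A = -134*(-37 - 58) + I*sqrt(11) = -134*(-95) + I*sqrt(11) = 12730 + I*sqrt(11)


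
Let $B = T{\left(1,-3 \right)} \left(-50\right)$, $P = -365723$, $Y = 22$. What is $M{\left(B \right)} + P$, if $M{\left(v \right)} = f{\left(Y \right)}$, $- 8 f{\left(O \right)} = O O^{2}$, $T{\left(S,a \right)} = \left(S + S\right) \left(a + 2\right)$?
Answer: $-367054$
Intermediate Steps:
$T{\left(S,a \right)} = 2 S \left(2 + a\right)$
$B = 100$ ($B = 2 \cdot 1 \left(2 - 3\right) \left(-50\right) = 2 \cdot 1 \left(-1\right) \left(-50\right) = \left(-2\right) \left(-50\right) = 100$)
$f{\left(O \right)} = - \frac{O^{3}}{8}$ ($f{\left(O \right)} = - \frac{O O^{2}}{8} = - \frac{O^{3}}{8}$)
$M{\left(v \right)} = -1331$ ($M{\left(v \right)} = - \frac{22^{3}}{8} = \left(- \frac{1}{8}\right) 10648 = -1331$)
$M{\left(B \right)} + P = -1331 - 365723 = -367054$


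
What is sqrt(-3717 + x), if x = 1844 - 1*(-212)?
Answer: I*sqrt(1661) ≈ 40.755*I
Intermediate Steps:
x = 2056 (x = 1844 + 212 = 2056)
sqrt(-3717 + x) = sqrt(-3717 + 2056) = sqrt(-1661) = I*sqrt(1661)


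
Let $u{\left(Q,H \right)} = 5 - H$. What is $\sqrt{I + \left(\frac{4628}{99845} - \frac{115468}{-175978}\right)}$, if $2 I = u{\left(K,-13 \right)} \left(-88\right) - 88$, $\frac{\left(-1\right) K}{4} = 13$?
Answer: $\frac{i \sqrt{178584344958890987490}}{462382195} \approx 28.902 i$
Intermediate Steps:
$K = -52$ ($K = \left(-4\right) 13 = -52$)
$I = -836$ ($I = \frac{\left(5 - -13\right) \left(-88\right) - 88}{2} = \frac{\left(5 + 13\right) \left(-88\right) - 88}{2} = \frac{18 \left(-88\right) - 88}{2} = \frac{-1584 - 88}{2} = \frac{1}{2} \left(-1672\right) = -836$)
$\sqrt{I + \left(\frac{4628}{99845} - \frac{115468}{-175978}\right)} = \sqrt{-836 + \left(\frac{4628}{99845} - \frac{115468}{-175978}\right)} = \sqrt{-836 + \left(4628 \cdot \frac{1}{99845} - - \frac{57734}{87989}\right)} = \sqrt{-836 + \left(\frac{4628}{99845} + \frac{57734}{87989}\right)} = \sqrt{-836 + \frac{324824438}{462382195}} = \sqrt{- \frac{386226690582}{462382195}} = \frac{i \sqrt{178584344958890987490}}{462382195}$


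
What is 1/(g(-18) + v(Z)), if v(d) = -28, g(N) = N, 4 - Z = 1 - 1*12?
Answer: -1/46 ≈ -0.021739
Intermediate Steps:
Z = 15 (Z = 4 - (1 - 1*12) = 4 - (1 - 12) = 4 - 1*(-11) = 4 + 11 = 15)
1/(g(-18) + v(Z)) = 1/(-18 - 28) = 1/(-46) = -1/46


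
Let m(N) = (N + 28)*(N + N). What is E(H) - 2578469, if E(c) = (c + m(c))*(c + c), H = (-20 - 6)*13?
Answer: -144012541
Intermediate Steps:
m(N) = 2*N*(28 + N) (m(N) = (28 + N)*(2*N) = 2*N*(28 + N))
H = -338 (H = -26*13 = -338)
E(c) = 2*c*(c + 2*c*(28 + c)) (E(c) = (c + 2*c*(28 + c))*(c + c) = (c + 2*c*(28 + c))*(2*c) = 2*c*(c + 2*c*(28 + c)))
E(H) - 2578469 = (-338)²*(114 + 4*(-338)) - 2578469 = 114244*(114 - 1352) - 2578469 = 114244*(-1238) - 2578469 = -141434072 - 2578469 = -144012541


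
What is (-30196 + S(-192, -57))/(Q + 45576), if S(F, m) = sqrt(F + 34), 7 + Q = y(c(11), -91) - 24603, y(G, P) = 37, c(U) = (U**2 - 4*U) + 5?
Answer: -30196/21003 + I*sqrt(158)/21003 ≈ -1.4377 + 0.00059848*I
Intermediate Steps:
c(U) = 5 + U**2 - 4*U
Q = -24573 (Q = -7 + (37 - 24603) = -7 - 24566 = -24573)
S(F, m) = sqrt(34 + F)
(-30196 + S(-192, -57))/(Q + 45576) = (-30196 + sqrt(34 - 192))/(-24573 + 45576) = (-30196 + sqrt(-158))/21003 = (-30196 + I*sqrt(158))*(1/21003) = -30196/21003 + I*sqrt(158)/21003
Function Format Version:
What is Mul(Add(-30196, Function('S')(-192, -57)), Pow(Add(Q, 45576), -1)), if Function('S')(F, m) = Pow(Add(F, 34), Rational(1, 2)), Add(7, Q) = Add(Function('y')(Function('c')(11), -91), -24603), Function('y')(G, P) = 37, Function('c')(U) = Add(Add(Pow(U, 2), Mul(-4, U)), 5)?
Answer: Add(Rational(-30196, 21003), Mul(Rational(1, 21003), I, Pow(158, Rational(1, 2)))) ≈ Add(-1.4377, Mul(0.00059848, I))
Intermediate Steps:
Function('c')(U) = Add(5, Pow(U, 2), Mul(-4, U))
Q = -24573 (Q = Add(-7, Add(37, -24603)) = Add(-7, -24566) = -24573)
Function('S')(F, m) = Pow(Add(34, F), Rational(1, 2))
Mul(Add(-30196, Function('S')(-192, -57)), Pow(Add(Q, 45576), -1)) = Mul(Add(-30196, Pow(Add(34, -192), Rational(1, 2))), Pow(Add(-24573, 45576), -1)) = Mul(Add(-30196, Pow(-158, Rational(1, 2))), Pow(21003, -1)) = Mul(Add(-30196, Mul(I, Pow(158, Rational(1, 2)))), Rational(1, 21003)) = Add(Rational(-30196, 21003), Mul(Rational(1, 21003), I, Pow(158, Rational(1, 2))))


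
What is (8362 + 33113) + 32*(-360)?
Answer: 29955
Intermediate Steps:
(8362 + 33113) + 32*(-360) = 41475 - 11520 = 29955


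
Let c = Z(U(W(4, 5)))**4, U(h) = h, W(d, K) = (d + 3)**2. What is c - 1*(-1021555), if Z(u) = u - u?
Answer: 1021555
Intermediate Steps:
W(d, K) = (3 + d)**2
Z(u) = 0
c = 0 (c = 0**4 = 0)
c - 1*(-1021555) = 0 - 1*(-1021555) = 0 + 1021555 = 1021555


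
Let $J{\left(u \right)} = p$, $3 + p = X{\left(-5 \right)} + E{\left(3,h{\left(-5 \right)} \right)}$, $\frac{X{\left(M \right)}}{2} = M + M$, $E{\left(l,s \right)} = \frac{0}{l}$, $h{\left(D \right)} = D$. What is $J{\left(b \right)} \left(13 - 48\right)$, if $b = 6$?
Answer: $805$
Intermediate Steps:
$E{\left(l,s \right)} = 0$
$X{\left(M \right)} = 4 M$ ($X{\left(M \right)} = 2 \left(M + M\right) = 2 \cdot 2 M = 4 M$)
$p = -23$ ($p = -3 + \left(4 \left(-5\right) + 0\right) = -3 + \left(-20 + 0\right) = -3 - 20 = -23$)
$J{\left(u \right)} = -23$
$J{\left(b \right)} \left(13 - 48\right) = - 23 \left(13 - 48\right) = \left(-23\right) \left(-35\right) = 805$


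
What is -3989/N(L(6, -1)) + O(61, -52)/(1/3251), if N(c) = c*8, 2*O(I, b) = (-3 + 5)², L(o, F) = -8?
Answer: 420117/64 ≈ 6564.3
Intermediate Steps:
O(I, b) = 2 (O(I, b) = (-3 + 5)²/2 = (½)*2² = (½)*4 = 2)
N(c) = 8*c
-3989/N(L(6, -1)) + O(61, -52)/(1/3251) = -3989/(8*(-8)) + 2/(1/3251) = -3989/(-64) + 2/(1/3251) = -3989*(-1/64) + 2*3251 = 3989/64 + 6502 = 420117/64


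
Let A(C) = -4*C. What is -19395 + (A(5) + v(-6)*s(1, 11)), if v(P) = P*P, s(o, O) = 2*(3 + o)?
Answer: -19127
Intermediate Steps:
s(o, O) = 6 + 2*o
v(P) = P**2
-19395 + (A(5) + v(-6)*s(1, 11)) = -19395 + (-4*5 + (-6)**2*(6 + 2*1)) = -19395 + (-20 + 36*(6 + 2)) = -19395 + (-20 + 36*8) = -19395 + (-20 + 288) = -19395 + 268 = -19127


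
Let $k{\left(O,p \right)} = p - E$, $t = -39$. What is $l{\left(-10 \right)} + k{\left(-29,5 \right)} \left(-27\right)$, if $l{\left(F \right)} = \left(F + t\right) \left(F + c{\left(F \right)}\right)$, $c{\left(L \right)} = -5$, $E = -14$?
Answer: $222$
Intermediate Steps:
$k{\left(O,p \right)} = 14 + p$ ($k{\left(O,p \right)} = p - -14 = p + 14 = 14 + p$)
$l{\left(F \right)} = \left(-39 + F\right) \left(-5 + F\right)$ ($l{\left(F \right)} = \left(F - 39\right) \left(F - 5\right) = \left(-39 + F\right) \left(-5 + F\right)$)
$l{\left(-10 \right)} + k{\left(-29,5 \right)} \left(-27\right) = \left(195 + \left(-10\right)^{2} - -440\right) + \left(14 + 5\right) \left(-27\right) = \left(195 + 100 + 440\right) + 19 \left(-27\right) = 735 - 513 = 222$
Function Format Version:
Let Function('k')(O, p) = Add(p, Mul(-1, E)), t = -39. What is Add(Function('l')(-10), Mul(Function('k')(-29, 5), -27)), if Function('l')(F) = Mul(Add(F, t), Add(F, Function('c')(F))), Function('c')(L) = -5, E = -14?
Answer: 222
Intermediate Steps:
Function('k')(O, p) = Add(14, p) (Function('k')(O, p) = Add(p, Mul(-1, -14)) = Add(p, 14) = Add(14, p))
Function('l')(F) = Mul(Add(-39, F), Add(-5, F)) (Function('l')(F) = Mul(Add(F, -39), Add(F, -5)) = Mul(Add(-39, F), Add(-5, F)))
Add(Function('l')(-10), Mul(Function('k')(-29, 5), -27)) = Add(Add(195, Pow(-10, 2), Mul(-44, -10)), Mul(Add(14, 5), -27)) = Add(Add(195, 100, 440), Mul(19, -27)) = Add(735, -513) = 222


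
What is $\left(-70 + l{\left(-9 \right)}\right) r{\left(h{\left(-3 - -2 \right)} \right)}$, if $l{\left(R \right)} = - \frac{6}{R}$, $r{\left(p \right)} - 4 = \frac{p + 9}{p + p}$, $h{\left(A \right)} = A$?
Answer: $0$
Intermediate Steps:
$r{\left(p \right)} = 4 + \frac{9 + p}{2 p}$ ($r{\left(p \right)} = 4 + \frac{p + 9}{p + p} = 4 + \frac{9 + p}{2 p}$)
$\left(-70 + l{\left(-9 \right)}\right) r{\left(h{\left(-3 - -2 \right)} \right)} = \left(-70 - \frac{6}{-9}\right) \frac{9 \left(1 - 1\right)}{2 \left(-3 - -2\right)} = \left(-70 - - \frac{2}{3}\right) \frac{9 \left(1 + \left(-3 + 2\right)\right)}{2 \left(-3 + 2\right)} = \left(-70 + \frac{2}{3}\right) \frac{9 \left(1 - 1\right)}{2 \left(-1\right)} = - \frac{208 \cdot \frac{9}{2} \left(-1\right) 0}{3} = \left(- \frac{208}{3}\right) 0 = 0$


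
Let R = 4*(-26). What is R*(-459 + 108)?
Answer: 36504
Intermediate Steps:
R = -104
R*(-459 + 108) = -104*(-459 + 108) = -104*(-351) = 36504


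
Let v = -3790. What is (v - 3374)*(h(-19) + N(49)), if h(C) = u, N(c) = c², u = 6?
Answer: -17243748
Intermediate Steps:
h(C) = 6
(v - 3374)*(h(-19) + N(49)) = (-3790 - 3374)*(6 + 49²) = -7164*(6 + 2401) = -7164*2407 = -17243748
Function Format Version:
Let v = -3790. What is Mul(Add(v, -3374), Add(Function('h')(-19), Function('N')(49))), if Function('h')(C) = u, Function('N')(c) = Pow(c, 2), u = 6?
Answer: -17243748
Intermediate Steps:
Function('h')(C) = 6
Mul(Add(v, -3374), Add(Function('h')(-19), Function('N')(49))) = Mul(Add(-3790, -3374), Add(6, Pow(49, 2))) = Mul(-7164, Add(6, 2401)) = Mul(-7164, 2407) = -17243748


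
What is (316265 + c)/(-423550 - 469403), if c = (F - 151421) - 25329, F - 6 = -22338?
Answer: -39061/297651 ≈ -0.13123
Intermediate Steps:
F = -22332 (F = 6 - 22338 = -22332)
c = -199082 (c = (-22332 - 151421) - 25329 = -173753 - 25329 = -199082)
(316265 + c)/(-423550 - 469403) = (316265 - 199082)/(-423550 - 469403) = 117183/(-892953) = 117183*(-1/892953) = -39061/297651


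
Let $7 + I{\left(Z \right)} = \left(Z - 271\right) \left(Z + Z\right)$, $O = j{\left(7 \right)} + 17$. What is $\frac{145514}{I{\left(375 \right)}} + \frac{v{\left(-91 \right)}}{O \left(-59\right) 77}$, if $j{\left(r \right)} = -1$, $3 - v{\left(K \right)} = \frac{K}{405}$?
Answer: $\frac{2141816201051}{1148003924760} \approx 1.8657$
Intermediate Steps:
$v{\left(K \right)} = 3 - \frac{K}{405}$
$O = 16$ ($O = -1 + 17 = 16$)
$I{\left(Z \right)} = -7 + 2 Z \left(-271 + Z\right)$ ($I{\left(Z \right)} = -7 + \left(Z - 271\right) \left(Z + Z\right) = -7 + \left(-271 + Z\right) 2 Z = -7 + 2 Z \left(-271 + Z\right)$)
$\frac{145514}{I{\left(375 \right)}} + \frac{v{\left(-91 \right)}}{O \left(-59\right) 77} = \frac{145514}{-7 - 203250 + 2 \cdot 375^{2}} + \frac{3 - - \frac{91}{405}}{16 \left(-59\right) 77} = \frac{145514}{-7 - 203250 + 2 \cdot 140625} + \frac{3 + \frac{91}{405}}{\left(-944\right) 77} = \frac{145514}{-7 - 203250 + 281250} + \frac{1306}{405 \left(-72688\right)} = \frac{145514}{77993} + \frac{1306}{405} \left(- \frac{1}{72688}\right) = 145514 \cdot \frac{1}{77993} - \frac{653}{14719320} = \frac{145514}{77993} - \frac{653}{14719320} = \frac{2141816201051}{1148003924760}$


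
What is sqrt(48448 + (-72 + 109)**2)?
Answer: sqrt(49817) ≈ 223.20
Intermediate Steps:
sqrt(48448 + (-72 + 109)**2) = sqrt(48448 + 37**2) = sqrt(48448 + 1369) = sqrt(49817)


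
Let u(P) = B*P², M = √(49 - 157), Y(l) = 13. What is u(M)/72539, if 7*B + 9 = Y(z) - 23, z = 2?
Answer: 2052/507773 ≈ 0.0040412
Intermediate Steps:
M = 6*I*√3 (M = √(-108) = 6*I*√3 ≈ 10.392*I)
B = -19/7 (B = -9/7 + (13 - 23)/7 = -9/7 + (⅐)*(-10) = -9/7 - 10/7 = -19/7 ≈ -2.7143)
u(P) = -19*P²/7
u(M)/72539 = -19*(6*I*√3)²/7/72539 = -19/7*(-108)*(1/72539) = (2052/7)*(1/72539) = 2052/507773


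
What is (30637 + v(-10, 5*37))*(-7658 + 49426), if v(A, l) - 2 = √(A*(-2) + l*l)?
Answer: 1279729752 + 125304*√3805 ≈ 1.2875e+9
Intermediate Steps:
v(A, l) = 2 + √(l² - 2*A) (v(A, l) = 2 + √(A*(-2) + l*l) = 2 + √(-2*A + l²) = 2 + √(l² - 2*A))
(30637 + v(-10, 5*37))*(-7658 + 49426) = (30637 + (2 + √((5*37)² - 2*(-10))))*(-7658 + 49426) = (30637 + (2 + √(185² + 20)))*41768 = (30637 + (2 + √(34225 + 20)))*41768 = (30637 + (2 + √34245))*41768 = (30637 + (2 + 3*√3805))*41768 = (30639 + 3*√3805)*41768 = 1279729752 + 125304*√3805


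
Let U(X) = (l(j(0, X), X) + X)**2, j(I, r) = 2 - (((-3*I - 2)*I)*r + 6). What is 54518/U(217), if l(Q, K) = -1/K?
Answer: 1283599051/1108639872 ≈ 1.1578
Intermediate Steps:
j(I, r) = -4 - I*r*(-2 - 3*I) (j(I, r) = 2 - (((-2 - 3*I)*I)*r + 6) = 2 - ((I*(-2 - 3*I))*r + 6) = 2 - (I*r*(-2 - 3*I) + 6) = 2 - (6 + I*r*(-2 - 3*I)) = 2 + (-6 - I*r*(-2 - 3*I)) = -4 - I*r*(-2 - 3*I))
U(X) = (X - 1/X)**2 (U(X) = (-1/X + X)**2 = (X - 1/X)**2)
54518/U(217) = 54518/(((-1 + 217**2)**2/217**2)) = 54518/(((-1 + 47089)**2/47089)) = 54518/(((1/47089)*47088**2)) = 54518/(((1/47089)*2217279744)) = 54518/(2217279744/47089) = 54518*(47089/2217279744) = 1283599051/1108639872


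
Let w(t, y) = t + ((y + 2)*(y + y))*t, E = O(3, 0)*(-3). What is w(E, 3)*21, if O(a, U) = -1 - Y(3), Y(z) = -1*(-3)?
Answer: 7812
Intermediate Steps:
Y(z) = 3
O(a, U) = -4 (O(a, U) = -1 - 1*3 = -1 - 3 = -4)
E = 12 (E = -4*(-3) = 12)
w(t, y) = t + 2*t*y*(2 + y) (w(t, y) = t + ((2 + y)*(2*y))*t = t + (2*y*(2 + y))*t = t + 2*t*y*(2 + y))
w(E, 3)*21 = (12*(1 + 2*3² + 4*3))*21 = (12*(1 + 2*9 + 12))*21 = (12*(1 + 18 + 12))*21 = (12*31)*21 = 372*21 = 7812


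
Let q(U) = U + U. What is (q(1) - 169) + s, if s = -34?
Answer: -201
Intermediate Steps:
q(U) = 2*U
(q(1) - 169) + s = (2*1 - 169) - 34 = (2 - 169) - 34 = -167 - 34 = -201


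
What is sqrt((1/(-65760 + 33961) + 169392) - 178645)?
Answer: 46*I*sqrt(4421746347)/31799 ≈ 96.193*I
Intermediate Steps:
sqrt((1/(-65760 + 33961) + 169392) - 178645) = sqrt((1/(-31799) + 169392) - 178645) = sqrt((-1/31799 + 169392) - 178645) = sqrt(5386496207/31799 - 178645) = sqrt(-294236148/31799) = 46*I*sqrt(4421746347)/31799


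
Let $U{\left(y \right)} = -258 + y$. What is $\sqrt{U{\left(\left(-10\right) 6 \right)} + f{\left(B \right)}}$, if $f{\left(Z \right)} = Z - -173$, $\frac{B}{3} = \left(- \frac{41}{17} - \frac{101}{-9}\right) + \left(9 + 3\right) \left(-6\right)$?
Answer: $\frac{i \sqrt{870213}}{51} \approx 18.291 i$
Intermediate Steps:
$B = - \frac{9668}{51}$ ($B = 3 \left(\left(- \frac{41}{17} - \frac{101}{-9}\right) + \left(9 + 3\right) \left(-6\right)\right) = 3 \left(\left(\left(-41\right) \frac{1}{17} - - \frac{101}{9}\right) + 12 \left(-6\right)\right) = 3 \left(\left(- \frac{41}{17} + \frac{101}{9}\right) - 72\right) = 3 \left(\frac{1348}{153} - 72\right) = 3 \left(- \frac{9668}{153}\right) = - \frac{9668}{51} \approx -189.57$)
$f{\left(Z \right)} = 173 + Z$ ($f{\left(Z \right)} = Z + 173 = 173 + Z$)
$\sqrt{U{\left(\left(-10\right) 6 \right)} + f{\left(B \right)}} = \sqrt{\left(-258 - 60\right) + \left(173 - \frac{9668}{51}\right)} = \sqrt{\left(-258 - 60\right) - \frac{845}{51}} = \sqrt{-318 - \frac{845}{51}} = \sqrt{- \frac{17063}{51}} = \frac{i \sqrt{870213}}{51}$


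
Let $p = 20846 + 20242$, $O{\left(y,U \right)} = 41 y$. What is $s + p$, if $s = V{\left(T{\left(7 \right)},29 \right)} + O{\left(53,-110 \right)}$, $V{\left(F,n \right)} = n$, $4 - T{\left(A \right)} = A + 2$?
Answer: $43290$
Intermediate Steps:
$T{\left(A \right)} = 2 - A$ ($T{\left(A \right)} = 4 - \left(A + 2\right) = 4 - \left(2 + A\right) = 2 - A$)
$p = 41088$
$s = 2202$ ($s = 29 + 41 \cdot 53 = 29 + 2173 = 2202$)
$s + p = 2202 + 41088 = 43290$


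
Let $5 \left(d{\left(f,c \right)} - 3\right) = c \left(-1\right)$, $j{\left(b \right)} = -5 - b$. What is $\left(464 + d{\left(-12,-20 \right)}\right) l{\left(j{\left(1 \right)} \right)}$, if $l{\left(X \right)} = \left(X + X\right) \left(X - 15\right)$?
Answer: $118692$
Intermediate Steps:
$d{\left(f,c \right)} = 3 - \frac{c}{5}$ ($d{\left(f,c \right)} = 3 + \frac{c \left(-1\right)}{5} = 3 + \frac{\left(-1\right) c}{5} = 3 - \frac{c}{5}$)
$l{\left(X \right)} = 2 X \left(-15 + X\right)$
$\left(464 + d{\left(-12,-20 \right)}\right) l{\left(j{\left(1 \right)} \right)} = \left(464 + \left(3 - -4\right)\right) 2 \left(-5 - 1\right) \left(-15 - 6\right) = \left(464 + \left(3 + 4\right)\right) 2 \left(-5 - 1\right) \left(-15 - 6\right) = \left(464 + 7\right) 2 \left(-6\right) \left(-15 - 6\right) = 471 \cdot 2 \left(-6\right) \left(-21\right) = 471 \cdot 252 = 118692$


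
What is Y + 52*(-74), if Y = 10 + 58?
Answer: -3780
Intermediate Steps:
Y = 68
Y + 52*(-74) = 68 + 52*(-74) = 68 - 3848 = -3780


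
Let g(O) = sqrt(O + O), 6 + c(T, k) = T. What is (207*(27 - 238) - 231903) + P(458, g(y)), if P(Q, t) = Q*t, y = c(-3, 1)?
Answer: -275580 + 1374*I*sqrt(2) ≈ -2.7558e+5 + 1943.1*I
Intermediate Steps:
c(T, k) = -6 + T
y = -9 (y = -6 - 3 = -9)
g(O) = sqrt(2)*sqrt(O) (g(O) = sqrt(2*O) = sqrt(2)*sqrt(O))
(207*(27 - 238) - 231903) + P(458, g(y)) = (207*(27 - 238) - 231903) + 458*(sqrt(2)*sqrt(-9)) = (207*(-211) - 231903) + 458*(sqrt(2)*(3*I)) = (-43677 - 231903) + 458*(3*I*sqrt(2)) = -275580 + 1374*I*sqrt(2)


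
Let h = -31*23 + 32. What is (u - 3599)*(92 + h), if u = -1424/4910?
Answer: 5204555373/2455 ≈ 2.1200e+6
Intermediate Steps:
u = -712/2455 (u = -1424*1/4910 = -712/2455 ≈ -0.29002)
h = -681 (h = -713 + 32 = -681)
(u - 3599)*(92 + h) = (-712/2455 - 3599)*(92 - 681) = -8836257/2455*(-589) = 5204555373/2455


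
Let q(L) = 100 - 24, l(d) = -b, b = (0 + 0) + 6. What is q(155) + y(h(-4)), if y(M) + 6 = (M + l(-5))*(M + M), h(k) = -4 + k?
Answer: 294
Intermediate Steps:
b = 6 (b = 0 + 6 = 6)
l(d) = -6 (l(d) = -1*6 = -6)
q(L) = 76
y(M) = -6 + 2*M*(-6 + M) (y(M) = -6 + (M - 6)*(M + M) = -6 + (-6 + M)*(2*M) = -6 + 2*M*(-6 + M))
q(155) + y(h(-4)) = 76 + (-6 - 12*(-4 - 4) + 2*(-4 - 4)²) = 76 + (-6 - 12*(-8) + 2*(-8)²) = 76 + (-6 + 96 + 2*64) = 76 + (-6 + 96 + 128) = 76 + 218 = 294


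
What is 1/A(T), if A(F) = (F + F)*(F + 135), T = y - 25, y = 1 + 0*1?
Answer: -1/5328 ≈ -0.00018769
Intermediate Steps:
y = 1 (y = 1 + 0 = 1)
T = -24 (T = 1 - 25 = -24)
A(F) = 2*F*(135 + F) (A(F) = (2*F)*(135 + F) = 2*F*(135 + F))
1/A(T) = 1/(2*(-24)*(135 - 24)) = 1/(2*(-24)*111) = 1/(-5328) = -1/5328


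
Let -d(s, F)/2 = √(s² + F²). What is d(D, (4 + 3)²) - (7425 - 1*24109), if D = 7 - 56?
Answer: 16684 - 98*√2 ≈ 16545.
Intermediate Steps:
D = -49
d(s, F) = -2*√(F² + s²) (d(s, F) = -2*√(s² + F²) = -2*√(F² + s²))
d(D, (4 + 3)²) - (7425 - 1*24109) = -2*√(((4 + 3)²)² + (-49)²) - (7425 - 1*24109) = -2*√((7²)² + 2401) - (7425 - 24109) = -2*√(49² + 2401) - 1*(-16684) = -2*√(2401 + 2401) + 16684 = -98*√2 + 16684 = 16684 - 98*√2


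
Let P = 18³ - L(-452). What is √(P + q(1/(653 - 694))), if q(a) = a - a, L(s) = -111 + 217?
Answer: √5726 ≈ 75.670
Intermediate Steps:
L(s) = 106
q(a) = 0
P = 5726 (P = 18³ - 1*106 = 5832 - 106 = 5726)
√(P + q(1/(653 - 694))) = √(5726 + 0) = √5726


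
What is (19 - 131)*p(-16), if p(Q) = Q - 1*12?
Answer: 3136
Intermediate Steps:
p(Q) = -12 + Q (p(Q) = Q - 12 = -12 + Q)
(19 - 131)*p(-16) = (19 - 131)*(-12 - 16) = -112*(-28) = 3136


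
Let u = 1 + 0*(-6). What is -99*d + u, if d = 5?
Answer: -494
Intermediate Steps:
u = 1 (u = 1 + 0 = 1)
-99*d + u = -99*5 + 1 = -495 + 1 = -494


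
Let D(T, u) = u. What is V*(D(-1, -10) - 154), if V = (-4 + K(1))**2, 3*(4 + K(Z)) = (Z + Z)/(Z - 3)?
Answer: -102500/9 ≈ -11389.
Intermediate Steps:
K(Z) = -4 + 2*Z/(3*(-3 + Z)) (K(Z) = -4 + ((Z + Z)/(Z - 3))/3 = -4 + ((2*Z)/(-3 + Z))/3 = -4 + (2*Z/(-3 + Z))/3 = -4 + 2*Z/(3*(-3 + Z)))
V = 625/9 (V = (-4 + 2*(18 - 5*1)/(3*(-3 + 1)))**2 = (-4 + (2/3)*(18 - 5)/(-2))**2 = (-4 + (2/3)*(-1/2)*13)**2 = (-4 - 13/3)**2 = (-25/3)**2 = 625/9 ≈ 69.444)
V*(D(-1, -10) - 154) = 625*(-10 - 154)/9 = (625/9)*(-164) = -102500/9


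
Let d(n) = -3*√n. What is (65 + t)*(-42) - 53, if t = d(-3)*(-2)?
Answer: -2783 - 252*I*√3 ≈ -2783.0 - 436.48*I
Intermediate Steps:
t = 6*I*√3 (t = -3*I*√3*(-2) = 6*I*√3 ≈ 10.392*I)
(65 + t)*(-42) - 53 = (65 + 6*I*√3)*(-42) - 53 = (-2730 - 252*I*√3) - 53 = -2783 - 252*I*√3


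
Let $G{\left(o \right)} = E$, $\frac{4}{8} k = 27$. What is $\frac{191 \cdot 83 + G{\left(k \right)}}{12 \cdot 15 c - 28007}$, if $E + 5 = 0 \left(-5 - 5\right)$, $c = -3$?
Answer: $- \frac{15848}{28547} \approx -0.55515$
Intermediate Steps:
$k = 54$ ($k = 2 \cdot 27 = 54$)
$E = -5$ ($E = -5 + 0 \left(-5 - 5\right) = -5 + 0 \left(-10\right) = -5 + 0 = -5$)
$G{\left(o \right)} = -5$
$\frac{191 \cdot 83 + G{\left(k \right)}}{12 \cdot 15 c - 28007} = \frac{191 \cdot 83 - 5}{12 \cdot 15 \left(-3\right) - 28007} = \frac{15853 - 5}{180 \left(-3\right) - 28007} = \frac{15848}{-540 - 28007} = \frac{15848}{-28547} = 15848 \left(- \frac{1}{28547}\right) = - \frac{15848}{28547}$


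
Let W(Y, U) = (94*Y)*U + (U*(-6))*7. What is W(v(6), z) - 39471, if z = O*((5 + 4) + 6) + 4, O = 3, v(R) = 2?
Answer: -32317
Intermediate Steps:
z = 49 (z = 3*((5 + 4) + 6) + 4 = 3*(9 + 6) + 4 = 3*15 + 4 = 45 + 4 = 49)
W(Y, U) = -42*U + 94*U*Y (W(Y, U) = 94*U*Y - 6*U*7 = 94*U*Y - 42*U = -42*U + 94*U*Y)
W(v(6), z) - 39471 = 2*49*(-21 + 47*2) - 39471 = 2*49*(-21 + 94) - 39471 = 2*49*73 - 39471 = 7154 - 39471 = -32317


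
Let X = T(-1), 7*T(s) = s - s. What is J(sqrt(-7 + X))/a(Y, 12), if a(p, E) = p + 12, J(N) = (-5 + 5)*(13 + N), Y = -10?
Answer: 0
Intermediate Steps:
T(s) = 0 (T(s) = (s - s)/7 = (1/7)*0 = 0)
X = 0
J(N) = 0 (J(N) = 0*(13 + N) = 0)
a(p, E) = 12 + p
J(sqrt(-7 + X))/a(Y, 12) = 0/(12 - 10) = 0/2 = 0*(1/2) = 0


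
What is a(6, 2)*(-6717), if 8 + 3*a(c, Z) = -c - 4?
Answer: 40302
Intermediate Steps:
a(c, Z) = -4 - c/3 (a(c, Z) = -8/3 + (-c - 4)/3 = -8/3 + (-4 - c)/3 = -8/3 + (-4/3 - c/3) = -4 - c/3)
a(6, 2)*(-6717) = (-4 - 1/3*6)*(-6717) = (-4 - 2)*(-6717) = -6*(-6717) = 40302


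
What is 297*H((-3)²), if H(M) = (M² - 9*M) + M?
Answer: 2673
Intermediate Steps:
H(M) = M² - 8*M
297*H((-3)²) = 297*((-3)²*(-8 + (-3)²)) = 297*(9*(-8 + 9)) = 297*(9*1) = 297*9 = 2673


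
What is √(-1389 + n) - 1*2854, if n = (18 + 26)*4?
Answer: -2854 + I*√1213 ≈ -2854.0 + 34.828*I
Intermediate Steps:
n = 176 (n = 44*4 = 176)
√(-1389 + n) - 1*2854 = √(-1389 + 176) - 1*2854 = √(-1213) - 2854 = I*√1213 - 2854 = -2854 + I*√1213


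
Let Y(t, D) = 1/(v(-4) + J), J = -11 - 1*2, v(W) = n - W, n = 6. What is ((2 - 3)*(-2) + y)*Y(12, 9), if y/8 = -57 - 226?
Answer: 754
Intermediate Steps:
y = -2264 (y = 8*(-57 - 226) = 8*(-283) = -2264)
v(W) = 6 - W
J = -13 (J = -11 - 2 = -13)
Y(t, D) = -⅓ (Y(t, D) = 1/((6 - 1*(-4)) - 13) = 1/((6 + 4) - 13) = 1/(10 - 13) = 1/(-3) = -⅓)
((2 - 3)*(-2) + y)*Y(12, 9) = ((2 - 3)*(-2) - 2264)*(-⅓) = (-1*(-2) - 2264)*(-⅓) = (2 - 2264)*(-⅓) = -2262*(-⅓) = 754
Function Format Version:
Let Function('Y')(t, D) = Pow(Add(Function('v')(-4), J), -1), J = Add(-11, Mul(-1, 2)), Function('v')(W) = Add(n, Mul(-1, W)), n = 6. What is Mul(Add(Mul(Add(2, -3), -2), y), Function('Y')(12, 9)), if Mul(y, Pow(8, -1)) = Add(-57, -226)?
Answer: 754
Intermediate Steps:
y = -2264 (y = Mul(8, Add(-57, -226)) = Mul(8, -283) = -2264)
Function('v')(W) = Add(6, Mul(-1, W))
J = -13 (J = Add(-11, -2) = -13)
Function('Y')(t, D) = Rational(-1, 3) (Function('Y')(t, D) = Pow(Add(Add(6, Mul(-1, -4)), -13), -1) = Pow(Add(Add(6, 4), -13), -1) = Pow(Add(10, -13), -1) = Pow(-3, -1) = Rational(-1, 3))
Mul(Add(Mul(Add(2, -3), -2), y), Function('Y')(12, 9)) = Mul(Add(Mul(Add(2, -3), -2), -2264), Rational(-1, 3)) = Mul(Add(Mul(-1, -2), -2264), Rational(-1, 3)) = Mul(Add(2, -2264), Rational(-1, 3)) = Mul(-2262, Rational(-1, 3)) = 754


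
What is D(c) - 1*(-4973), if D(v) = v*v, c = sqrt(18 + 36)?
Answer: 5027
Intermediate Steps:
c = 3*sqrt(6) (c = sqrt(54) = 3*sqrt(6) ≈ 7.3485)
D(v) = v**2
D(c) - 1*(-4973) = (3*sqrt(6))**2 - 1*(-4973) = 54 + 4973 = 5027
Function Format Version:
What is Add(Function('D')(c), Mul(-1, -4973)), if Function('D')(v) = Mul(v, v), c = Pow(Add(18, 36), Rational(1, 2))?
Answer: 5027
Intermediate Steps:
c = Mul(3, Pow(6, Rational(1, 2))) (c = Pow(54, Rational(1, 2)) = Mul(3, Pow(6, Rational(1, 2))) ≈ 7.3485)
Function('D')(v) = Pow(v, 2)
Add(Function('D')(c), Mul(-1, -4973)) = Add(Pow(Mul(3, Pow(6, Rational(1, 2))), 2), Mul(-1, -4973)) = Add(54, 4973) = 5027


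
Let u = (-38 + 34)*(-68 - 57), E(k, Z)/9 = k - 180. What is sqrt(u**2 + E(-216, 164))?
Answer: 2*sqrt(61609) ≈ 496.42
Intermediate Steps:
E(k, Z) = -1620 + 9*k (E(k, Z) = 9*(k - 180) = 9*(-180 + k) = -1620 + 9*k)
u = 500 (u = -4*(-125) = 500)
sqrt(u**2 + E(-216, 164)) = sqrt(500**2 + (-1620 + 9*(-216))) = sqrt(250000 + (-1620 - 1944)) = sqrt(250000 - 3564) = sqrt(246436) = 2*sqrt(61609)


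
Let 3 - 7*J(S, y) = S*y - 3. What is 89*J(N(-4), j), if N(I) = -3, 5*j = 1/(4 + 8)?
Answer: 10769/140 ≈ 76.921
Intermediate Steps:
j = 1/60 (j = 1/(5*(4 + 8)) = (1/5)/12 = (1/5)*(1/12) = 1/60 ≈ 0.016667)
J(S, y) = 6/7 - S*y/7 (J(S, y) = 3/7 - (S*y - 3)/7 = 3/7 - (-3 + S*y)/7 = 3/7 + (3/7 - S*y/7) = 6/7 - S*y/7)
89*J(N(-4), j) = 89*(6/7 - 1/7*(-3)*1/60) = 89*(6/7 + 1/140) = 89*(121/140) = 10769/140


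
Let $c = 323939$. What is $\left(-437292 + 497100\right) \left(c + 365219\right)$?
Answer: $41217161664$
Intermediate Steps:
$\left(-437292 + 497100\right) \left(c + 365219\right) = \left(-437292 + 497100\right) \left(323939 + 365219\right) = 59808 \cdot 689158 = 41217161664$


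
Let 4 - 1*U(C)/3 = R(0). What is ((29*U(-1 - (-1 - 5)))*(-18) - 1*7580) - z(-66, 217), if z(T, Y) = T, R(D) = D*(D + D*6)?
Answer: -13778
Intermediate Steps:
R(D) = 7*D² (R(D) = D*(D + 6*D) = D*(7*D) = 7*D²)
U(C) = 12 (U(C) = 12 - 21*0² = 12 - 21*0 = 12 - 3*0 = 12 + 0 = 12)
((29*U(-1 - (-1 - 5)))*(-18) - 1*7580) - z(-66, 217) = ((29*12)*(-18) - 1*7580) - 1*(-66) = (348*(-18) - 7580) + 66 = (-6264 - 7580) + 66 = -13844 + 66 = -13778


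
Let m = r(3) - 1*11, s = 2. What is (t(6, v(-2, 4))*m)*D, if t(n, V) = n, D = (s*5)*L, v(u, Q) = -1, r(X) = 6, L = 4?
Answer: -1200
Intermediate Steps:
D = 40 (D = (2*5)*4 = 10*4 = 40)
m = -5 (m = 6 - 1*11 = 6 - 11 = -5)
(t(6, v(-2, 4))*m)*D = (6*(-5))*40 = -30*40 = -1200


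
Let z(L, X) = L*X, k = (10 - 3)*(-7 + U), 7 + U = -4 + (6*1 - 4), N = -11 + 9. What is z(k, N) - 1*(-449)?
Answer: 673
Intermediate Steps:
N = -2
U = -9 (U = -7 + (-4 + (6*1 - 4)) = -7 + (-4 + (6 - 4)) = -7 + (-4 + 2) = -7 - 2 = -9)
k = -112 (k = (10 - 3)*(-7 - 9) = 7*(-16) = -112)
z(k, N) - 1*(-449) = -112*(-2) - 1*(-449) = 224 + 449 = 673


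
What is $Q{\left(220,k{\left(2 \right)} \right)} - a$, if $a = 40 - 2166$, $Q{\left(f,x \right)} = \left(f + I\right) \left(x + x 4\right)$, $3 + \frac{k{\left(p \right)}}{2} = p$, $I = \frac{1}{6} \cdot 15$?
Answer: $-99$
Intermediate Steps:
$I = \frac{5}{2}$ ($I = \frac{1}{6} \cdot 15 = \frac{5}{2} \approx 2.5$)
$k{\left(p \right)} = -6 + 2 p$
$Q{\left(f,x \right)} = 5 x \left(\frac{5}{2} + f\right)$ ($Q{\left(f,x \right)} = \left(f + \frac{5}{2}\right) \left(x + x 4\right) = \left(\frac{5}{2} + f\right) \left(x + 4 x\right) = \left(\frac{5}{2} + f\right) 5 x = 5 x \left(\frac{5}{2} + f\right)$)
$a = -2126$ ($a = 40 - 2166 = -2126$)
$Q{\left(220,k{\left(2 \right)} \right)} - a = \frac{5 \left(-6 + 2 \cdot 2\right) \left(5 + 2 \cdot 220\right)}{2} - -2126 = \frac{5 \left(-6 + 4\right) \left(5 + 440\right)}{2} + 2126 = \frac{5}{2} \left(-2\right) 445 + 2126 = -2225 + 2126 = -99$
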